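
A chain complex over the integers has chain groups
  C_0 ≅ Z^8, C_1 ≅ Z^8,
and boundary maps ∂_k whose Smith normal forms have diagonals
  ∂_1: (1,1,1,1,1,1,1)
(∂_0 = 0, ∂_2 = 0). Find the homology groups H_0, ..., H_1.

H_0 = Z,  H_1 = Z.

H_0: b_0 = 8 − 0 − 7 = 1; torsion from ∂_1 factors > 1: none. So H_0 = Z.
H_1: b_1 = 8 − 7 − 0 = 1; torsion from ∂_2 factors > 1: none. So H_1 = Z.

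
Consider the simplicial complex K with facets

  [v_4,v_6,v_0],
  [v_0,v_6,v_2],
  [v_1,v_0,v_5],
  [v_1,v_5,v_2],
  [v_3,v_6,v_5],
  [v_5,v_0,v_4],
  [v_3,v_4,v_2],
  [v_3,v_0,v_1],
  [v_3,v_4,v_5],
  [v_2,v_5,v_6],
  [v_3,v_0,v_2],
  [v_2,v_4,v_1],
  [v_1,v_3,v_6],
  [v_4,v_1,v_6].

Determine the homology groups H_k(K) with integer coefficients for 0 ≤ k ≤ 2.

H_0 = Z,  H_1 = Z^2,  H_2 = Z.

Fix the vertex order v_0 < v_1 < v_2 < v_3 < v_4 < v_5 < v_6 and write every simplex with vertices in increasing order. Then dim K = 2 and the simplices of K are:

  0-simplices (7): [v_0], [v_1], [v_2], [v_3], [v_4], [v_5], [v_6]
  1-simplices (21): (21 of them)
  2-simplices (14): (14 of them)

Hence C_0 ≅ Z^7, C_1 ≅ Z^21, C_2 ≅ Z^14.

∂_1: C_1 → C_0 maps an edge to its endpoints' difference, ∂[p,q] = q − p.
As a 7×21 matrix over Z this has rank 6, with invariant factors (1,1,1,1,1,1).

The boundary map ∂_2: C_2 → C_1 acts by ∂[p,q,r] = [q,r] − [p,r] + [p,q]. For instance
  ∂[v_1,v_2,v_4] = [v_2,v_4] − [v_1,v_4] + [v_1,v_2],
  ∂[v_0,v_4,v_5] = [v_4,v_5] − [v_0,v_5] + [v_0,v_4].
The 21×14 boundary matrix has rank 13 and Smith normal form diag(1,1,1,1,1,1,1,1,1,1,1,1,1).

Now H_k = ker ∂_k / im ∂_{k+1}, so:

  H_0: rank C_0 − rank ∂_1 = 7 − 6 = 1, and the invariant factors of ∂_1 are all 1, so H_0 ≅ Z.
  H_1: rank ker ∂_1 − rank ∂_2 = (21 − 6) − 13 = 2, and the invariant factors of ∂_2 are all 1, so H_1 ≅ Z^2.
  H_2: rank ker ∂_2 − rank ∂_3 = (14 − 13) − 0 = 1, and there is no ∂_3, so H_2 ≅ Z.

As a check, the Euler characteristic is 7 − 21 + 14 = 0, which agrees with 1 − 2 + 1 = 0.
(K is a triangulation of the torus T^2.)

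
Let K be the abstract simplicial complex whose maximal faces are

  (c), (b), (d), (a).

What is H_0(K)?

We work with the vertex ordering a < b < c < d. The simplices of K, each written with vertices in increasing order, are:

  0-simplices (4): a, b, c, d

so the chain groups are C_0 ≅ Z^4.

Computing H_k = (kernel of ∂_k) / (image of ∂_{k+1}):

  H_0: rank C_0 − rank ∂_1 = 4 − 0 = 4, and there is no ∂_1, so H_0 ≅ Z^4.

(K is a triangulation of a set of 4 points.)

H_0 ≅ Z^4.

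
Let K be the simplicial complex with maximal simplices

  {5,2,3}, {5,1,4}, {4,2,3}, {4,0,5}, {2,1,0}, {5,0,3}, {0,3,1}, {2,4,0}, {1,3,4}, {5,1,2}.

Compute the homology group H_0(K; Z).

H_0 ≅ Z.

We work with the vertex ordering 0 < 1 < 2 < 3 < 4 < 5. The simplices of K, each written with vertices in increasing order, are:

  0-simplices (6): [0], [1], [2], [3], [4], [5]
  1-simplices (15): [0,1], [0,2], [0,3], [0,4], [0,5], [1,2], [1,3], [1,4], [1,5], [2,3], [2,4], [2,5], [3,4], [3,5], [4,5]
  2-simplices (10): [0,1,2], [0,1,3], [0,2,4], [0,3,5], [0,4,5], [1,2,5], [1,3,4], [1,4,5], [2,3,4], [2,3,5]

giving chain groups C_0 ≅ Z^6, C_1 ≅ Z^15, C_2 ≅ Z^10.

The boundary map ∂_1: C_1 → C_0 maps an edge to its endpoints' difference, ∂[p,q] = q − p.
The resulting 6×15 matrix has rank 5, and its Smith normal form has invariant factors (1,1,1,1,1).

∂_2: C_2 → C_1 maps a triangle to the signed sum of its edges. For instance
  ∂[2,3,5] = [3,5] − [2,5] + [2,3],
  ∂[1,3,4] = [3,4] − [1,4] + [1,3].
The resulting 15×10 matrix has rank 10, and its Smith normal form has invariant factors (1,1,1,1,1,1,1,1,1,2).

From H_k ≅ ker(∂_k) / im(∂_{k+1}) we obtain:

  H_0: rank C_0 − rank ∂_1 = 6 − 5 = 1, and the invariant factors of ∂_1 are all 1, so H_0 ≅ Z.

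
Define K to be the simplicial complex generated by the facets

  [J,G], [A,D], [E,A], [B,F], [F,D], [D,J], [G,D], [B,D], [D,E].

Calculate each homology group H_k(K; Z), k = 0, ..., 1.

K has 7 vertices, 9 edges.
rank ∂_0 = 0, rank ∂_1 = 6 ⇒ b_0 = 7 − 0 − 6 = 1; all invariant factors of ∂_1 are 1 so no torsion. So H_0 ≅ Z.
rank ∂_1 = 6, rank ∂_2 = 0 ⇒ b_1 = 9 − 6 − 0 = 3. So H_1 ≅ Z^3.

H_0 ≅ Z,  H_1 ≅ Z^3.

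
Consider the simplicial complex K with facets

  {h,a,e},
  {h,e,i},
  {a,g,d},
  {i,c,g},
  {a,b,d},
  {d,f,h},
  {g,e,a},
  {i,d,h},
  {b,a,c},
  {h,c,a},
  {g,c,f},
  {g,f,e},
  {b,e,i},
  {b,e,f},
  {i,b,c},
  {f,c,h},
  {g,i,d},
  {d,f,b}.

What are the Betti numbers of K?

K has 9 vertices, 27 edges, 18 triangles.
rank ∂_0 = 0, rank ∂_1 = 8 ⇒ b_0 = 9 − 0 − 8 = 1; all invariant factors of ∂_1 are 1 so no torsion. So H_0 ≅ Z.
rank ∂_1 = 8, rank ∂_2 = 17 ⇒ b_1 = 27 − 8 − 17 = 2; all invariant factors of ∂_2 are 1 so no torsion. So H_1 ≅ Z^2.
rank ∂_2 = 17, rank ∂_3 = 0 ⇒ b_2 = 18 − 17 − 0 = 1. So H_2 ≅ Z.

b_0 = 1, b_1 = 2, b_2 = 1.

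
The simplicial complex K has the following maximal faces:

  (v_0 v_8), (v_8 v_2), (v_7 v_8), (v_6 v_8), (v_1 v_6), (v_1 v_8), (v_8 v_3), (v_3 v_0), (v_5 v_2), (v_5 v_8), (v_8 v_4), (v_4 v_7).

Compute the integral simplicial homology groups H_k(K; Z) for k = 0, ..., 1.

H_0 ≅ Z,  H_1 ≅ Z^4.

Take the total order v_0 < v_1 < v_2 < v_3 < v_4 < v_5 < v_6 < v_7 < v_8 on the vertex set. Then K (dimension 1) consists of the simplices:

  0-simplices (9): [v_0], [v_1], [v_2], [v_3], [v_4], [v_5], [v_6], [v_7], [v_8]
  1-simplices (12): [v_0,v_3], [v_0,v_8], [v_1,v_6], [v_1,v_8], [v_2,v_5], [v_2,v_8], [v_3,v_8], [v_4,v_7], [v_4,v_8], [v_5,v_8], [v_6,v_8], [v_7,v_8]

giving chain groups C_0 ≅ Z^9, C_1 ≅ Z^12.

The boundary map ∂_1: C_1 → C_0 is given by ∂[p,q] = [q] − [p].
The resulting 9×12 matrix has rank 8, and its Smith normal form has invariant factors (1,1,1,1,1,1,1,1).

Computing H_k = (kernel of ∂_k) / (image of ∂_{k+1}):

  H_0: rank C_0 − rank ∂_1 = 9 − 8 = 1, and the invariant factors of ∂_1 are all 1, so H_0 = Z.
  H_1: rank ker ∂_1 − rank ∂_2 = (12 − 8) − 0 = 4, and there is no ∂_2, so H_1 = Z^4.

As a check, the Euler characteristic is 9 − 12 = -3, which agrees with 1 − 4 = -3.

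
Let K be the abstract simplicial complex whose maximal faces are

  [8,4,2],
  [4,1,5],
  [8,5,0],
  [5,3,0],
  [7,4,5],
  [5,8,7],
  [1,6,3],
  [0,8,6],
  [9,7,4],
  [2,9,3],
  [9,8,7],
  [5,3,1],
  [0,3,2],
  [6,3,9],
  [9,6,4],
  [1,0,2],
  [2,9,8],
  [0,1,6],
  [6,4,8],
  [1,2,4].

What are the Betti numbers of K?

b_0 = 1, b_1 = 1, b_2 = 0.

Fix the vertex order 0 < 1 < 2 < 3 < 4 < 5 < 6 < 7 < 8 < 9 and write every simplex with vertices in increasing order. Then dim K = 2 and the simplices of K are:

  0-simplices (10): [0], [1], [2], [3], [4], [5], [6], [7], [8], [9]
  1-simplices (30): (30 of them)
  2-simplices (20): (20 of them)

giving chain groups C_0 ≅ Z^10, C_1 ≅ Z^30, C_2 ≅ Z^20.

∂_1: C_1 → C_0 sends each edge [p,q] (with p < q) to q − p. For instance
  ∂[0,3] = [3] − [0].
This gives a 10×30 integer matrix of rank 9; reducing to Smith normal form yields diagonal entries (1,1,1,1,1,1,1,1,1).

Boundary ∂_2: C_2 → C_1 sends each 2-simplex [p,q,r] to [q,r] − [p,r] + [p,q]. For instance
  ∂[2,8,9] = [8,9] − [2,9] + [2,8],
  ∂[5,7,8] = [7,8] − [5,8] + [5,7].
The 30×20 boundary matrix has rank 20 and Smith normal form diag(1,1,1,1,1,1,1,1,1,1,1,1,1,1,1,1,1,1,1,2).

From H_k ≅ ker(∂_k) / im(∂_{k+1}) we obtain:

  H_0: rank C_0 − rank ∂_1 = 10 − 9 = 1, and the invariant factors of ∂_1 are all 1, so H_0 ≅ Z.
  H_1: rank ker ∂_1 − rank ∂_2 = (30 − 9) − 20 = 1, and ∂_2 has invariant factor 2 > 1, so H_1 ≅ Z ⊕ Z/2Z.
  H_2: rank ker ∂_2 − rank ∂_3 = (20 − 20) − 0 = 0, and there is no ∂_3, so H_2 ≅ 0.

Hence the Betti numbers are b_0 = 1, b_1 = 1, b_2 = 0.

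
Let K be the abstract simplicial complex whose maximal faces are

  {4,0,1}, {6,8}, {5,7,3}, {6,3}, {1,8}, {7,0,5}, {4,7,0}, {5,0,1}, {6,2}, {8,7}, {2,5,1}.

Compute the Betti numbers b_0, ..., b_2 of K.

b_0 = 1, b_1 = 3, b_2 = 0.

Take the total order 0 < 1 < 2 < 3 < 4 < 5 < 6 < 7 < 8 on the vertex set. Then K (dimension 2) consists of the simplices:

  0-simplices (9): [0], [1], [2], [3], [4], [5], [6], [7], [8]
  1-simplices (17): [0,1], [0,4], [0,5], [0,7], [1,2], [1,4], [1,5], [1,8], [2,5], [2,6], [3,5], [3,6], [3,7], [4,7], [5,7], [6,8], [7,8]
  2-simplices (6): [0,1,4], [0,1,5], [0,4,7], [0,5,7], [1,2,5], [3,5,7]

so the chain groups are C_0 ≅ Z^9, C_1 ≅ Z^17, C_2 ≅ Z^6.

∂_1: C_1 → C_0 is given by ∂[p,q] = [q] − [p].
The resulting 9×17 matrix has rank 8, and its Smith normal form has invariant factors (1,1,1,1,1,1,1,1).

The boundary map ∂_2: C_2 → C_1 sends each 2-simplex [p,q,r] to [q,r] − [p,r] + [p,q]. For instance
  ∂[0,5,7] = [5,7] − [0,7] + [0,5],
  ∂[0,1,5] = [1,5] − [0,5] + [0,1].
As a 17×6 matrix over Z this has rank 6, with invariant factors (1,1,1,1,1,1).

Reading off H_k = ker ∂_k / im ∂_{k+1}:

  H_0: rank C_0 − rank ∂_1 = 9 − 8 = 1, and the invariant factors of ∂_1 are all 1, so H_0 = Z.
  H_1: rank ker ∂_1 − rank ∂_2 = (17 − 8) − 6 = 3, and the invariant factors of ∂_2 are all 1, so H_1 = Z^3.
  H_2: rank ker ∂_2 − rank ∂_3 = (6 − 6) − 0 = 0, and there is no ∂_3, so H_2 = 0.

As a check, the Euler characteristic is 9 − 17 + 6 = -2, which agrees with 1 − 3 + 0 = -2.

Hence the Betti numbers are b_0 = 1, b_1 = 3, b_2 = 0.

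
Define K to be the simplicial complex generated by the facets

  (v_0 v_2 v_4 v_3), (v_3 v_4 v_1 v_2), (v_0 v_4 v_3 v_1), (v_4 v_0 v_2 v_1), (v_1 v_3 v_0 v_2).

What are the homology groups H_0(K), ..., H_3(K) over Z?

K has 5 vertices, 10 edges, 10 triangles, 5 3-simplices.
rank ∂_0 = 0, rank ∂_1 = 4 ⇒ b_0 = 5 − 0 − 4 = 1; all invariant factors of ∂_1 are 1 so no torsion. So H_0 ≅ Z.
rank ∂_1 = 4, rank ∂_2 = 6 ⇒ b_1 = 10 − 4 − 6 = 0; all invariant factors of ∂_2 are 1 so no torsion. So H_1 ≅ 0.
rank ∂_2 = 6, rank ∂_3 = 4 ⇒ b_2 = 10 − 6 − 4 = 0; all invariant factors of ∂_3 are 1 so no torsion. So H_2 ≅ 0.
rank ∂_3 = 4, rank ∂_4 = 0 ⇒ b_3 = 5 − 4 − 0 = 1. So H_3 ≅ Z.

H_0 = Z,  H_1 = 0,  H_2 = 0,  H_3 = Z.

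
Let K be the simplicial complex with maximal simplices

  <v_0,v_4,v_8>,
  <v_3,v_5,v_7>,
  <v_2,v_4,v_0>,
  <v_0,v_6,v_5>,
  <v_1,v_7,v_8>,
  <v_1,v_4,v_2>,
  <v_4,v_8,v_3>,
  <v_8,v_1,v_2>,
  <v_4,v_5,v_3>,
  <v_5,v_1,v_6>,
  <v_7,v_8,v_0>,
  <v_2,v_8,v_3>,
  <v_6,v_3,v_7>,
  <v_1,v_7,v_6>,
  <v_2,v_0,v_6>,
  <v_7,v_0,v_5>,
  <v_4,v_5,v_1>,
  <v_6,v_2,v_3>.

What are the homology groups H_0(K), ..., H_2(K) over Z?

Take the total order v_0 < v_1 < v_2 < v_3 < v_4 < v_5 < v_6 < v_7 < v_8 on the vertex set. Then K (dimension 2) consists of the simplices:

  0-simplices (9): [v_0], [v_1], [v_2], [v_3], [v_4], [v_5], [v_6], [v_7], [v_8]
  1-simplices (27): (27 of them)
  2-simplices (18): (18 of them)

giving chain groups C_0 ≅ Z^9, C_1 ≅ Z^27, C_2 ≅ Z^18.

Boundary ∂_1: C_1 → C_0 maps an edge to its endpoints' difference, ∂[p,q] = q − p.
As a 9×27 matrix over Z this has rank 8, with invariant factors (1,1,1,1,1,1,1,1).

Boundary ∂_2: C_2 → C_1 acts by ∂[p,q,r] = [q,r] − [p,r] + [p,q]. For instance
  ∂[v_1,v_6,v_7] = [v_6,v_7] − [v_1,v_7] + [v_1,v_6],
  ∂[v_1,v_5,v_6] = [v_5,v_6] − [v_1,v_6] + [v_1,v_5].
This gives a 27×18 integer matrix of rank 18; reducing to Smith normal form yields diagonal entries (1,1,1,1,1,1,1,1,1,1,1,1,1,1,1,1,1,2).

Now H_k = ker ∂_k / im ∂_{k+1}, so:

  H_0: rank C_0 − rank ∂_1 = 9 − 8 = 1, and the invariant factors of ∂_1 are all 1, so H_0 ≅ Z.
  H_1: rank ker ∂_1 − rank ∂_2 = (27 − 8) − 18 = 1, and ∂_2 has invariant factor 2 > 1, so H_1 ≅ Z ⊕ Z/2.
  H_2: rank ker ∂_2 − rank ∂_3 = (18 − 18) − 0 = 0, and there is no ∂_3, so H_2 ≅ 0.

H_0 ≅ Z,  H_1 ≅ Z ⊕ Z/2,  H_2 = 0.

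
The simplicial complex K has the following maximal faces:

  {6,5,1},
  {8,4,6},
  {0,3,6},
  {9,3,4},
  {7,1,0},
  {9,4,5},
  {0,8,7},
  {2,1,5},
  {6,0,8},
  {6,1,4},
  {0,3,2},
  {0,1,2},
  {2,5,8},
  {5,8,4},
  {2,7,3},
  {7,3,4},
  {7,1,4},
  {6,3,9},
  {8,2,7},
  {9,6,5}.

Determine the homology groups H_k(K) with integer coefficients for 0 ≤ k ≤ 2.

Take the total order 0 < 1 < 2 < 3 < 4 < 5 < 6 < 7 < 8 < 9 on the vertex set. Then K (dimension 2) consists of the simplices:

  0-simplices (10): [0], [1], [2], [3], [4], [5], [6], [7], [8], [9]
  1-simplices (30): (30 of them)
  2-simplices (20): (20 of them)

giving chain groups C_0 ≅ Z^10, C_1 ≅ Z^30, C_2 ≅ Z^20.

∂_1: C_1 → C_0 is given by ∂[p,q] = [q] − [p]. For instance
  ∂[5,9] = [9] − [5].
The 10×30 boundary matrix has rank 9 and Smith normal form diag(1,1,1,1,1,1,1,1,1).

∂_2: C_2 → C_1 sends each 2-simplex [p,q,r] to [q,r] − [p,r] + [p,q]. For instance
  ∂[0,1,7] = [1,7] − [0,7] + [0,1],
  ∂[4,5,8] = [5,8] − [4,8] + [4,5].
The resulting 30×20 matrix has rank 20, and its Smith normal form has invariant factors (1,1,1,1,1,1,1,1,1,1,1,1,1,1,1,1,1,1,1,2).

Reading off H_k = ker ∂_k / im ∂_{k+1}:

  H_0: rank C_0 − rank ∂_1 = 10 − 9 = 1, and the invariant factors of ∂_1 are all 1, so H_0 = Z.
  H_1: rank ker ∂_1 − rank ∂_2 = (30 − 9) − 20 = 1, and ∂_2 has invariant factor 2 > 1, so H_1 = Z ⊕ Z/2.
  H_2: rank ker ∂_2 − rank ∂_3 = (20 − 20) − 0 = 0, and there is no ∂_3, so H_2 = 0.

(K is a triangulation of the Klein bottle.)

H_0 ≅ Z,  H_1 ≅ Z ⊕ Z/2,  H_2 = 0.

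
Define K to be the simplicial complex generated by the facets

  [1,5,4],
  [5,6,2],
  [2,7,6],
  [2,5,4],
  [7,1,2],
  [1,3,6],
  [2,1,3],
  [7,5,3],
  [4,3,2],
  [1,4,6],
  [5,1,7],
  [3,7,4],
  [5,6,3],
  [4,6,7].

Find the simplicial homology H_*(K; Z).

H_0 ≅ Z,  H_1 ≅ Z^2,  H_2 ≅ Z.

Take the total order 1 < 2 < 3 < 4 < 5 < 6 < 7 on the vertex set. Then K (dimension 2) consists of the simplices:

  0-simplices (7): [1], [2], [3], [4], [5], [6], [7]
  1-simplices (21): [1,2], [1,3], [1,4], [1,5], [1,6], [1,7], [2,3], [2,4], [2,5], [2,6], [2,7], [3,4], [3,5], [3,6], [3,7], [4,5], [4,6], [4,7], [5,6], [5,7], [6,7]
  2-simplices (14): [1,2,3], [1,2,7], [1,3,6], [1,4,5], [1,4,6], [1,5,7], [2,3,4], [2,4,5], [2,5,6], [2,6,7], [3,4,7], [3,5,6], [3,5,7], [4,6,7]

so the chain groups are C_0 ≅ Z^7, C_1 ≅ Z^21, C_2 ≅ Z^14.

The boundary map ∂_1: C_1 → C_0 sends each edge [p,q] (with p < q) to q − p.
As a 7×21 matrix over Z this has rank 6, with invariant factors (1,1,1,1,1,1).

The boundary map ∂_2: C_2 → C_1 maps a triangle to the signed sum of its edges. For instance
  ∂[2,5,6] = [5,6] − [2,6] + [2,5],
  ∂[1,2,3] = [2,3] − [1,3] + [1,2].
As a 21×14 matrix over Z this has rank 13, with invariant factors (1,1,1,1,1,1,1,1,1,1,1,1,1).

From H_k ≅ ker(∂_k) / im(∂_{k+1}) we obtain:

  H_0: rank C_0 − rank ∂_1 = 7 − 6 = 1, and the invariant factors of ∂_1 are all 1, so H_0 = Z.
  H_1: rank ker ∂_1 − rank ∂_2 = (21 − 6) − 13 = 2, and the invariant factors of ∂_2 are all 1, so H_1 = Z^2.
  H_2: rank ker ∂_2 − rank ∂_3 = (14 − 13) − 0 = 1, and there is no ∂_3, so H_2 = Z.

(K is a triangulation of the torus T^2.)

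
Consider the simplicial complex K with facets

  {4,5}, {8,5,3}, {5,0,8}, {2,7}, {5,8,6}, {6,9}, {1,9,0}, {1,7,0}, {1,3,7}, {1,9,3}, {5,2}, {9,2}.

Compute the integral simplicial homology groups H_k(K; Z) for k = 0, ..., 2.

H_0 = Z,  H_1 = Z^4,  H_2 = 0.

Take the total order 0 < 1 < 2 < 3 < 4 < 5 < 6 < 7 < 8 < 9 on the vertex set. Then K (dimension 2) consists of the simplices:

  0-simplices (10): [0], [1], [2], [3], [4], [5], [6], [7], [8], [9]
  1-simplices (20): [0,1], [0,5], [0,7], [0,8], [0,9], [1,3], [1,7], [1,9], [2,5], [2,7], [2,9], [3,5], [3,7], [3,8], [3,9], [4,5], [5,6], [5,8], [6,8], [6,9]
  2-simplices (7): [0,1,7], [0,1,9], [0,5,8], [1,3,7], [1,3,9], [3,5,8], [5,6,8]

giving chain groups C_0 ≅ Z^10, C_1 ≅ Z^20, C_2 ≅ Z^7.

Boundary ∂_1: C_1 → C_0 sends each edge [p,q] (with p < q) to q − p.
The 10×20 boundary matrix has rank 9 and Smith normal form diag(1,1,1,1,1,1,1,1,1).

The boundary map ∂_2: C_2 → C_1 sends each 2-simplex [p,q,r] to [q,r] − [p,r] + [p,q]. For instance
  ∂[1,3,9] = [3,9] − [1,9] + [1,3],
  ∂[5,6,8] = [6,8] − [5,8] + [5,6].
This gives a 20×7 integer matrix of rank 7; reducing to Smith normal form yields diagonal entries (1,1,1,1,1,1,1).

Now H_k = ker ∂_k / im ∂_{k+1}, so:

  H_0: rank C_0 − rank ∂_1 = 10 − 9 = 1, and the invariant factors of ∂_1 are all 1, so H_0 ≅ Z.
  H_1: rank ker ∂_1 − rank ∂_2 = (20 − 9) − 7 = 4, and the invariant factors of ∂_2 are all 1, so H_1 ≅ Z^4.
  H_2: rank ker ∂_2 − rank ∂_3 = (7 − 7) − 0 = 0, and there is no ∂_3, so H_2 ≅ 0.

As a check, the Euler characteristic is 10 − 20 + 7 = -3, which agrees with 1 − 4 + 0 = -3.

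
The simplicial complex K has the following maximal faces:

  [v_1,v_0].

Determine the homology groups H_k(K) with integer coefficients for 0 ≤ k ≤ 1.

H_0 ≅ Z,  H_1 = 0.

Take the total order v_0 < v_1 on the vertex set. Then K (dimension 1) consists of the simplices:

  0-simplices (2): [v_0], [v_1]
  1-simplices (1): [v_0,v_1]

giving chain groups C_0 ≅ Z^2, C_1 ≅ Z^1.

Boundary ∂_1: C_1 → C_0 is given by ∂[p,q] = [q] − [p]. For instance
  ∂[v_0,v_1] = [v_1] − [v_0].
This gives a 2×1 integer matrix of rank 1; reducing to Smith normal form yields diagonal entries (1).

From H_k ≅ ker(∂_k) / im(∂_{k+1}) we obtain:

  H_0: rank C_0 − rank ∂_1 = 2 − 1 = 1, and the invariant factors of ∂_1 are all 1, so H_0 = Z.
  H_1: rank ker ∂_1 − rank ∂_2 = (1 − 1) − 0 = 0, and there is no ∂_2, so H_1 = 0.

(K is a triangulation of the 1-simplex.)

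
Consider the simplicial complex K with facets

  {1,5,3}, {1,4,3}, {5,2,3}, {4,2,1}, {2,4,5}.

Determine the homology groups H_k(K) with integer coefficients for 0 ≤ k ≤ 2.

H_0 ≅ Z,  H_1 ≅ Z,  H_2 = 0.

Fix the vertex order 1 < 2 < 3 < 4 < 5 and write every simplex with vertices in increasing order. Then dim K = 2 and the simplices of K are:

  0-simplices (5): [1], [2], [3], [4], [5]
  1-simplices (10): [1,2], [1,3], [1,4], [1,5], [2,3], [2,4], [2,5], [3,4], [3,5], [4,5]
  2-simplices (5): [1,2,4], [1,3,4], [1,3,5], [2,3,5], [2,4,5]

so the chain groups are C_0 ≅ Z^5, C_1 ≅ Z^10, C_2 ≅ Z^5.

Boundary ∂_1: C_1 → C_0 sends each edge [p,q] (with p < q) to q − p.
This gives a 5×10 integer matrix of rank 4; reducing to Smith normal form yields diagonal entries (1,1,1,1).

The boundary map ∂_2: C_2 → C_1 sends each 2-simplex [p,q,r] to [q,r] − [p,r] + [p,q]. For instance
  ∂[1,3,5] = [3,5] − [1,5] + [1,3],
  ∂[2,4,5] = [4,5] − [2,5] + [2,4].
This gives a 10×5 integer matrix of rank 5; reducing to Smith normal form yields diagonal entries (1,1,1,1,1).

Reading off H_k = ker ∂_k / im ∂_{k+1}:

  H_0: rank C_0 − rank ∂_1 = 5 − 4 = 1, and the invariant factors of ∂_1 are all 1, so H_0 ≅ Z.
  H_1: rank ker ∂_1 − rank ∂_2 = (10 − 4) − 5 = 1, and the invariant factors of ∂_2 are all 1, so H_1 ≅ Z.
  H_2: rank ker ∂_2 − rank ∂_3 = (5 − 5) − 0 = 0, and there is no ∂_3, so H_2 ≅ 0.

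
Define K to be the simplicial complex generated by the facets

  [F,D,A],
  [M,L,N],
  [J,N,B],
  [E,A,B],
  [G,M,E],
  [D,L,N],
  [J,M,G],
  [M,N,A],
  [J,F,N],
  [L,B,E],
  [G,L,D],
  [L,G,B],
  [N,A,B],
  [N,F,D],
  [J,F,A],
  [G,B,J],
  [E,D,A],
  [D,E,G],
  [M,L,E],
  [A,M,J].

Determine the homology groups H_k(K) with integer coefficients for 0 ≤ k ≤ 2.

H_0 ≅ Z,  H_1 ≅ Z ⊕ Z/2,  H_2 = 0.

Take the total order A < B < D < E < F < G < J < L < M < N on the vertex set. Then K (dimension 2) consists of the simplices:

  0-simplices (10): A, B, D, E, F, G, J, L, M, N
  1-simplices (30): AB, AD, AE, AF, AJ, AM, AN, BE, BG, BJ, BL, BN, DE, DF, DG, DL, DN, EG, EL, EM, FJ, FN, GJ, GL, GM, JM, JN, LM, LN, MN
  2-simplices (20): ABE, ABN, ADE, ADF, AFJ, AJM, AMN, BEL, BGJ, BGL, BJN, DEG, DFN, DGL, DLN, EGM, ELM, FJN, GJM, LMN

so the chain groups are C_0 ≅ Z^10, C_1 ≅ Z^30, C_2 ≅ Z^20.

∂_1: C_1 → C_0 is given by ∂[p,q] = [q] − [p].
As a 10×30 matrix over Z this has rank 9, with invariant factors (1,1,1,1,1,1,1,1,1).

∂_2: C_2 → C_1 sends each 2-simplex [p,q,r] to [q,r] − [p,r] + [p,q]. For instance
  ∂BGJ = GJ − BJ + BG,
  ∂AFJ = FJ − AJ + AF.
The 30×20 boundary matrix has rank 20 and Smith normal form diag(1,1,1,1,1,1,1,1,1,1,1,1,1,1,1,1,1,1,1,2).

From H_k ≅ ker(∂_k) / im(∂_{k+1}) we obtain:

  H_0: rank C_0 − rank ∂_1 = 10 − 9 = 1, and the invariant factors of ∂_1 are all 1, so H_0 ≅ Z.
  H_1: rank ker ∂_1 − rank ∂_2 = (30 − 9) − 20 = 1, and ∂_2 has invariant factor 2 > 1, so H_1 ≅ Z ⊕ Z/2.
  H_2: rank ker ∂_2 − rank ∂_3 = (20 − 20) − 0 = 0, and there is no ∂_3, so H_2 ≅ 0.

As a check, the Euler characteristic is 10 − 30 + 20 = 0, which agrees with 1 − 1 + 0 = 0.
(K is a triangulation of the Klein bottle.)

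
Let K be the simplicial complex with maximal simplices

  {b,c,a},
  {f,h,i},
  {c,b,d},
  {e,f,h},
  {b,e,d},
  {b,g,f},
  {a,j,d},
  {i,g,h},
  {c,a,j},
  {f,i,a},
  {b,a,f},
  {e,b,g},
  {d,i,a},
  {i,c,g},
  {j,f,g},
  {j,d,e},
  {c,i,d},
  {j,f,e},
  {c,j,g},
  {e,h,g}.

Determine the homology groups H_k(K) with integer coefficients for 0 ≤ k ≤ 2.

H_0 ≅ Z,  H_1 ≅ Z ⊕ Z/2Z,  H_2 = 0.

Order the vertices as a < b < c < d < e < f < g < h < i < j. Listing each simplex with vertices in this order, K has dimension 2 with simplices:

  0-simplices (10): a, b, c, d, e, f, g, h, i, j
  1-simplices (30): ab, ac, ad, af, ai, aj, bc, bd, be, bf, bg, cd, cg, ci, cj, de, di, dj, ef, eg, eh, ej, fg, fh, fi, fj, gh, gi, gj, hi
  2-simplices (20): abc, abf, acj, adi, adj, afi, bcd, bde, beg, bfg, cdi, cgi, cgj, dej, efh, efj, egh, fgj, fhi, ghi

Hence C_0 ≅ Z^10, C_1 ≅ Z^30, C_2 ≅ Z^20.

Boundary ∂_1: C_1 → C_0 is given by ∂[p,q] = [q] − [p].
As a 10×30 matrix over Z this has rank 9, with invariant factors (1,1,1,1,1,1,1,1,1).

∂_2: C_2 → C_1 acts by ∂[p,q,r] = [q,r] − [p,r] + [p,q]. For instance
  ∂acj = cj − aj + ac,
  ∂fhi = hi − fi + fh.
The 30×20 boundary matrix has rank 20 and Smith normal form diag(1,1,1,1,1,1,1,1,1,1,1,1,1,1,1,1,1,1,1,2).

Now H_k = ker ∂_k / im ∂_{k+1}, so:

  H_0: rank C_0 − rank ∂_1 = 10 − 9 = 1, and the invariant factors of ∂_1 are all 1, so H_0 = Z.
  H_1: rank ker ∂_1 − rank ∂_2 = (30 − 9) − 20 = 1, and ∂_2 has invariant factor 2 > 1, so H_1 = Z ⊕ Z/2Z.
  H_2: rank ker ∂_2 − rank ∂_3 = (20 − 20) − 0 = 0, and there is no ∂_3, so H_2 = 0.

As a check, the Euler characteristic is 10 − 30 + 20 = 0, which agrees with 1 − 1 + 0 = 0.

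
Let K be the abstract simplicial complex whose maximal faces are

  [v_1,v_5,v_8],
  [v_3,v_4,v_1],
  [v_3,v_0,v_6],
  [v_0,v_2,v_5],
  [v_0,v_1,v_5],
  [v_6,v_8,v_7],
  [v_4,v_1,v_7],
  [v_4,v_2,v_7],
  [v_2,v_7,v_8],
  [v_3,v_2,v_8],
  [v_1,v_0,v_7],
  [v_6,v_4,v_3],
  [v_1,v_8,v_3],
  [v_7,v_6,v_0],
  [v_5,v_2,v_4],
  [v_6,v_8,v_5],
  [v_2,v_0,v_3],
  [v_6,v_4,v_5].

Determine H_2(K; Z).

Fix the vertex order v_0 < v_1 < v_2 < v_3 < v_4 < v_5 < v_6 < v_7 < v_8 and write every simplex with vertices in increasing order. Then dim K = 2 and the simplices of K are:

  0-simplices (9): [v_0], [v_1], [v_2], [v_3], [v_4], [v_5], [v_6], [v_7], [v_8]
  1-simplices (27): (27 of them)
  2-simplices (18): (18 of them)

so the chain groups are C_0 ≅ Z^9, C_1 ≅ Z^27, C_2 ≅ Z^18.

∂_1: C_1 → C_0 sends each edge [p,q] (with p < q) to q − p. For instance
  ∂[v_5,v_6] = [v_6] − [v_5].
This gives a 9×27 integer matrix of rank 8; reducing to Smith normal form yields diagonal entries (1,1,1,1,1,1,1,1).

∂_2: C_2 → C_1 acts by ∂[p,q,r] = [q,r] − [p,r] + [p,q]. For instance
  ∂[v_1,v_3,v_4] = [v_3,v_4] − [v_1,v_4] + [v_1,v_3],
  ∂[v_0,v_3,v_6] = [v_3,v_6] − [v_0,v_6] + [v_0,v_3].
The 27×18 boundary matrix has rank 17 and Smith normal form diag(1,1,1,1,1,1,1,1,1,1,1,1,1,1,1,1,1).

Computing H_k = (kernel of ∂_k) / (image of ∂_{k+1}):

  H_2: rank ker ∂_2 − rank ∂_3 = (18 − 17) − 0 = 1, and there is no ∂_3, so H_2 = Z.

H_2 = Z.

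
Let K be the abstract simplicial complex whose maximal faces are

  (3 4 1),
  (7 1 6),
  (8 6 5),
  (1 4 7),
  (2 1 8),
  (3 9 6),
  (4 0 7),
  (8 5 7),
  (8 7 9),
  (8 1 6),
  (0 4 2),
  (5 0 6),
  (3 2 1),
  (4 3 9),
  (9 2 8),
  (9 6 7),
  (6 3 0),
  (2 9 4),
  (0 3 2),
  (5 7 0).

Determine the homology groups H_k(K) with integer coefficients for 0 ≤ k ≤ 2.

Take the total order 0 < 1 < 2 < 3 < 4 < 5 < 6 < 7 < 8 < 9 on the vertex set. Then K (dimension 2) consists of the simplices:

  0-simplices (10): [0], [1], [2], [3], [4], [5], [6], [7], [8], [9]
  1-simplices (30): (30 of them)
  2-simplices (20): (20 of them)

so the chain groups are C_0 ≅ Z^10, C_1 ≅ Z^30, C_2 ≅ Z^20.

The boundary map ∂_1: C_1 → C_0 maps an edge to its endpoints' difference, ∂[p,q] = q − p. For instance
  ∂[4,7] = [7] − [4].
This gives a 10×30 integer matrix of rank 9; reducing to Smith normal form yields diagonal entries (1,1,1,1,1,1,1,1,1).

∂_2: C_2 → C_1 maps a triangle to the signed sum of its edges. For instance
  ∂[0,4,7] = [4,7] − [0,7] + [0,4],
  ∂[5,6,8] = [6,8] − [5,8] + [5,6].
This gives a 30×20 integer matrix of rank 20; reducing to Smith normal form yields diagonal entries (1,1,1,1,1,1,1,1,1,1,1,1,1,1,1,1,1,1,1,2).

Computing H_k = (kernel of ∂_k) / (image of ∂_{k+1}):

  H_0: rank C_0 − rank ∂_1 = 10 − 9 = 1, and the invariant factors of ∂_1 are all 1, so H_0 ≅ Z.
  H_1: rank ker ∂_1 − rank ∂_2 = (30 − 9) − 20 = 1, and ∂_2 has invariant factor 2 > 1, so H_1 ≅ Z ⊕ Z_2.
  H_2: rank ker ∂_2 − rank ∂_3 = (20 − 20) − 0 = 0, and there is no ∂_3, so H_2 ≅ 0.

(K is a triangulation of the Klein bottle.)

H_0 ≅ Z,  H_1 ≅ Z ⊕ Z_2,  H_2 = 0.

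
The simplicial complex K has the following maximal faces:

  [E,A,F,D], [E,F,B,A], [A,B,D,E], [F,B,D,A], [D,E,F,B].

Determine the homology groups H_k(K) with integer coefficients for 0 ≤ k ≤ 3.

Take the total order A < B < D < E < F on the vertex set. Then K (dimension 3) consists of the simplices:

  0-simplices (5): A, B, D, E, F
  1-simplices (10): AB, AD, AE, AF, BD, BE, BF, DE, DF, EF
  2-simplices (10): ABD, ABE, ABF, ADE, ADF, AEF, BDE, BDF, BEF, DEF
  3-simplices (5): ABDE, ABDF, ABEF, ADEF, BDEF

giving chain groups C_0 ≅ Z^5, C_1 ≅ Z^10, C_2 ≅ Z^10, C_3 ≅ Z^5.

∂_1: C_1 → C_0 maps an edge to its endpoints' difference, ∂[p,q] = q − p. For instance
  ∂AE = E − A.
The 5×10 boundary matrix has rank 4 and Smith normal form diag(1,1,1,1).

Boundary ∂_2: C_2 → C_1 acts by ∂[p,q,r] = [q,r] − [p,r] + [p,q]. For instance
  ∂ADE = DE − AE + AD,
  ∂BDF = DF − BF + BD.
This gives a 10×10 integer matrix of rank 6; reducing to Smith normal form yields diagonal entries (1,1,1,1,1,1).

∂_3: C_3 → C_2 sends each 3-simplex σ to the alternating sum Σ_i (−1)^i (σ with its i-th vertex removed). For instance
  ∂ABDF = BDF − ADF + ABF − ABD,
  ∂ABEF = BEF − AEF + ABF − ABE.
The 10×5 boundary matrix has rank 4 and Smith normal form diag(1,1,1,1).

From H_k ≅ ker(∂_k) / im(∂_{k+1}) we obtain:

  H_0: rank C_0 − rank ∂_1 = 5 − 4 = 1, and the invariant factors of ∂_1 are all 1, so H_0 = Z.
  H_1: rank ker ∂_1 − rank ∂_2 = (10 − 4) − 6 = 0, and the invariant factors of ∂_2 are all 1, so H_1 = 0.
  H_2: rank ker ∂_2 − rank ∂_3 = (10 − 6) − 4 = 0, and the invariant factors of ∂_3 are all 1, so H_2 = 0.
  H_3: rank ker ∂_3 − rank ∂_4 = (5 − 4) − 0 = 1, and there is no ∂_4, so H_3 = Z.

H_0 = Z,  H_1 = 0,  H_2 = 0,  H_3 = Z.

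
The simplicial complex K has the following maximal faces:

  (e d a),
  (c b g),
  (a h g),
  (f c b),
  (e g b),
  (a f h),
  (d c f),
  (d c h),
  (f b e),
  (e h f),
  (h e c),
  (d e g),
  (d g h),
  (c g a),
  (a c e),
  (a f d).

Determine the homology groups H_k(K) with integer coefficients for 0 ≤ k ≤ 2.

H_0 ≅ Z,  H_1 ≅ Z^2,  H_2 ≅ Z.

K has 8 vertices, 24 edges, 16 triangles.
rank ∂_0 = 0, rank ∂_1 = 7 ⇒ b_0 = 8 − 0 − 7 = 1; all invariant factors of ∂_1 are 1 so no torsion. So H_0 = Z.
rank ∂_1 = 7, rank ∂_2 = 15 ⇒ b_1 = 24 − 7 − 15 = 2; all invariant factors of ∂_2 are 1 so no torsion. So H_1 = Z^2.
rank ∂_2 = 15, rank ∂_3 = 0 ⇒ b_2 = 16 − 15 − 0 = 1. So H_2 = Z.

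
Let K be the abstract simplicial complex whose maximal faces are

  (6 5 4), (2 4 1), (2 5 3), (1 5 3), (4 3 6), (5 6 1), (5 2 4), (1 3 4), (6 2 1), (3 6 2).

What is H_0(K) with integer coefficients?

Order the vertices as 1 < 2 < 3 < 4 < 5 < 6. Listing each simplex with vertices in this order, K has dimension 2 with simplices:

  0-simplices (6): [1], [2], [3], [4], [5], [6]
  1-simplices (15): [1,2], [1,3], [1,4], [1,5], [1,6], [2,3], [2,4], [2,5], [2,6], [3,4], [3,5], [3,6], [4,5], [4,6], [5,6]
  2-simplices (10): [1,2,4], [1,2,6], [1,3,4], [1,3,5], [1,5,6], [2,3,5], [2,3,6], [2,4,5], [3,4,6], [4,5,6]

so the chain groups are C_0 ≅ Z^6, C_1 ≅ Z^15, C_2 ≅ Z^10.

The boundary map ∂_1: C_1 → C_0 sends each edge [p,q] (with p < q) to q − p.
The resulting 6×15 matrix has rank 5, and its Smith normal form has invariant factors (1,1,1,1,1).

Boundary ∂_2: C_2 → C_1 sends each 2-simplex [p,q,r] to [q,r] − [p,r] + [p,q]. For instance
  ∂[4,5,6] = [5,6] − [4,6] + [4,5],
  ∂[1,3,5] = [3,5] − [1,5] + [1,3].
As a 15×10 matrix over Z this has rank 10, with invariant factors (1,1,1,1,1,1,1,1,1,2).

Now H_k = ker ∂_k / im ∂_{k+1}, so:

  H_0: rank C_0 − rank ∂_1 = 6 − 5 = 1, and the invariant factors of ∂_1 are all 1, so H_0 = Z.

(K is a triangulation of the real projective plane RP^2.)

H_0 ≅ Z.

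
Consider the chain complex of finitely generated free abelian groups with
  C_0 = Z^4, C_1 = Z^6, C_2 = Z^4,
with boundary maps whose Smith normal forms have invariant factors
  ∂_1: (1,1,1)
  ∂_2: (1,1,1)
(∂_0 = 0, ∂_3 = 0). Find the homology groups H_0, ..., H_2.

H_0 = Z,  H_1 = 0,  H_2 = Z.

H_0: b_0 = 4 − 0 − 3 = 1; torsion from ∂_1 factors > 1: none. So H_0 = Z.
H_1: b_1 = 6 − 3 − 3 = 0; torsion from ∂_2 factors > 1: none. So H_1 = 0.
H_2: b_2 = 4 − 3 − 0 = 1; torsion from ∂_3 factors > 1: none. So H_2 = Z.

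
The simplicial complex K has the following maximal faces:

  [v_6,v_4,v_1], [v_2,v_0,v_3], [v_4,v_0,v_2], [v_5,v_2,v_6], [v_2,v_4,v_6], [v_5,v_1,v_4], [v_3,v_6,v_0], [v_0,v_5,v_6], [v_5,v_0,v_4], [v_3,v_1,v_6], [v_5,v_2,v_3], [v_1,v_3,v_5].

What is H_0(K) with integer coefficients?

H_0 ≅ Z.

We work with the vertex ordering v_0 < v_1 < v_2 < v_3 < v_4 < v_5 < v_6. The simplices of K, each written with vertices in increasing order, are:

  0-simplices (7): [v_0], [v_1], [v_2], [v_3], [v_4], [v_5], [v_6]
  1-simplices (18): (18 of them)
  2-simplices (12): (12 of them)

Hence C_0 ≅ Z^7, C_1 ≅ Z^18, C_2 ≅ Z^12.

The boundary map ∂_1: C_1 → C_0 sends each edge [p,q] (with p < q) to q − p.
The 7×18 boundary matrix has rank 6 and Smith normal form diag(1,1,1,1,1,1).

∂_2: C_2 → C_1 sends each 2-simplex [p,q,r] to [q,r] − [p,r] + [p,q]. For instance
  ∂[v_2,v_3,v_5] = [v_3,v_5] − [v_2,v_5] + [v_2,v_3],
  ∂[v_0,v_5,v_6] = [v_5,v_6] − [v_0,v_6] + [v_0,v_5].
The resulting 18×12 matrix has rank 12, and its Smith normal form has invariant factors (1,1,1,1,1,1,1,1,1,1,1,2).

Computing H_k = (kernel of ∂_k) / (image of ∂_{k+1}):

  H_0: rank C_0 − rank ∂_1 = 7 − 6 = 1, and the invariant factors of ∂_1 are all 1, so H_0 ≅ Z.

(K is a triangulation of the real projective plane RP^2.)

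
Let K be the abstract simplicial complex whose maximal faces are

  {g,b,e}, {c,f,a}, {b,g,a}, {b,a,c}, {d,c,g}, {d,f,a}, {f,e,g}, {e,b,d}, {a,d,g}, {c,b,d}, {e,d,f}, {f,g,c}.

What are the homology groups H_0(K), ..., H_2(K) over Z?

K has 7 vertices, 18 edges, 12 triangles.
rank ∂_0 = 0, rank ∂_1 = 6 ⇒ b_0 = 7 − 0 − 6 = 1; all invariant factors of ∂_1 are 1 so no torsion. So H_0 = Z.
rank ∂_1 = 6, rank ∂_2 = 12 ⇒ b_1 = 18 − 6 − 12 = 0; ∂_2 has invariant factor(s) [2] giving torsion. So H_1 = Z/2Z.
rank ∂_2 = 12, rank ∂_3 = 0 ⇒ b_2 = 12 − 12 − 0 = 0. So H_2 = 0.

H_0 = Z,  H_1 = Z/2Z,  H_2 = 0.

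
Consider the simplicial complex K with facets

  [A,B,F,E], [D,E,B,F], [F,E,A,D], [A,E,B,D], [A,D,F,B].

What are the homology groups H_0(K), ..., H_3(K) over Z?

We work with the vertex ordering A < B < D < E < F. The simplices of K, each written with vertices in increasing order, are:

  0-simplices (5): A, B, D, E, F
  1-simplices (10): AB, AD, AE, AF, BD, BE, BF, DE, DF, EF
  2-simplices (10): ABD, ABE, ABF, ADE, ADF, AEF, BDE, BDF, BEF, DEF
  3-simplices (5): ABDE, ABDF, ABEF, ADEF, BDEF

Hence C_0 ≅ Z^5, C_1 ≅ Z^10, C_2 ≅ Z^10, C_3 ≅ Z^5.

The boundary map ∂_1: C_1 → C_0 is given by ∂[p,q] = [q] − [p]. For instance
  ∂DE = E − D.
As a 5×10 matrix over Z this has rank 4, with invariant factors (1,1,1,1).

Boundary ∂_2: C_2 → C_1 maps a triangle to the signed sum of its edges. For instance
  ∂BDF = DF − BF + BD,
  ∂BDE = DE − BE + BD.
The resulting 10×10 matrix has rank 6, and its Smith normal form has invariant factors (1,1,1,1,1,1).

Boundary ∂_3: C_3 → C_2 sends each 3-simplex σ to the alternating sum Σ_i (−1)^i (σ with its i-th vertex removed). For instance
  ∂ABEF = BEF − AEF + ABF − ABE,
  ∂ABDF = BDF − ADF + ABF − ABD.
This gives a 10×5 integer matrix of rank 4; reducing to Smith normal form yields diagonal entries (1,1,1,1).

Reading off H_k = ker ∂_k / im ∂_{k+1}:

  H_0: rank C_0 − rank ∂_1 = 5 − 4 = 1, and the invariant factors of ∂_1 are all 1, so H_0 ≅ Z.
  H_1: rank ker ∂_1 − rank ∂_2 = (10 − 4) − 6 = 0, and the invariant factors of ∂_2 are all 1, so H_1 ≅ 0.
  H_2: rank ker ∂_2 − rank ∂_3 = (10 − 6) − 4 = 0, and the invariant factors of ∂_3 are all 1, so H_2 ≅ 0.
  H_3: rank ker ∂_3 − rank ∂_4 = (5 − 4) − 0 = 1, and there is no ∂_4, so H_3 ≅ Z.

As a check, the Euler characteristic is 5 − 10 + 10 − 5 = 0, which agrees with 1 − 0 + 0 − 1 = 0.

H_0 ≅ Z,  H_1 = 0,  H_2 = 0,  H_3 ≅ Z.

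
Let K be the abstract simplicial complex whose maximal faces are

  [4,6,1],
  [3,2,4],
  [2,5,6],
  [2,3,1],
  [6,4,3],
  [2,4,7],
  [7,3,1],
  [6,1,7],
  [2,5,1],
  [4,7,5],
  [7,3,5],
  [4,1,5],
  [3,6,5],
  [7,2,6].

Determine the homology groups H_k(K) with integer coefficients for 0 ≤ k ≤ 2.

Take the total order 1 < 2 < 3 < 4 < 5 < 6 < 7 on the vertex set. Then K (dimension 2) consists of the simplices:

  0-simplices (7): [1], [2], [3], [4], [5], [6], [7]
  1-simplices (21): [1,2], [1,3], [1,4], [1,5], [1,6], [1,7], [2,3], [2,4], [2,5], [2,6], [2,7], [3,4], [3,5], [3,6], [3,7], [4,5], [4,6], [4,7], [5,6], [5,7], [6,7]
  2-simplices (14): [1,2,3], [1,2,5], [1,3,7], [1,4,5], [1,4,6], [1,6,7], [2,3,4], [2,4,7], [2,5,6], [2,6,7], [3,4,6], [3,5,6], [3,5,7], [4,5,7]

so the chain groups are C_0 ≅ Z^7, C_1 ≅ Z^21, C_2 ≅ Z^14.

Boundary ∂_1: C_1 → C_0 maps an edge to its endpoints' difference, ∂[p,q] = q − p.
This gives a 7×21 integer matrix of rank 6; reducing to Smith normal form yields diagonal entries (1,1,1,1,1,1).

∂_2: C_2 → C_1 maps a triangle to the signed sum of its edges. For instance
  ∂[3,5,7] = [5,7] − [3,7] + [3,5],
  ∂[1,2,5] = [2,5] − [1,5] + [1,2].
The 21×14 boundary matrix has rank 13 and Smith normal form diag(1,1,1,1,1,1,1,1,1,1,1,1,1).

Computing H_k = (kernel of ∂_k) / (image of ∂_{k+1}):

  H_0: rank C_0 − rank ∂_1 = 7 − 6 = 1, and the invariant factors of ∂_1 are all 1, so H_0 ≅ Z.
  H_1: rank ker ∂_1 − rank ∂_2 = (21 − 6) − 13 = 2, and the invariant factors of ∂_2 are all 1, so H_1 ≅ Z^2.
  H_2: rank ker ∂_2 − rank ∂_3 = (14 − 13) − 0 = 1, and there is no ∂_3, so H_2 ≅ Z.

As a check, the Euler characteristic is 7 − 21 + 14 = 0, which agrees with 1 − 2 + 1 = 0.

H_0 = Z,  H_1 = Z^2,  H_2 = Z.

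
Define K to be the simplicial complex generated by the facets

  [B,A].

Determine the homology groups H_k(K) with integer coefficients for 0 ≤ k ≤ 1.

Order the vertices as A < B. Listing each simplex with vertices in this order, K has dimension 1 with simplices:

  0-simplices (2): A, B
  1-simplices (1): AB

so the chain groups are C_0 ≅ Z^2, C_1 ≅ Z^1.

Boundary ∂_1: C_1 → C_0 maps an edge to its endpoints' difference, ∂[p,q] = q − p.
This gives a 2×1 integer matrix of rank 1; reducing to Smith normal form yields diagonal entries (1).

Computing H_k = (kernel of ∂_k) / (image of ∂_{k+1}):

  H_0: rank C_0 − rank ∂_1 = 2 − 1 = 1, and the invariant factors of ∂_1 are all 1, so H_0 ≅ Z.
  H_1: rank ker ∂_1 − rank ∂_2 = (1 − 1) − 0 = 0, and there is no ∂_2, so H_1 ≅ 0.

(K is a triangulation of the 1-simplex.)

H_0 = Z,  H_1 = 0.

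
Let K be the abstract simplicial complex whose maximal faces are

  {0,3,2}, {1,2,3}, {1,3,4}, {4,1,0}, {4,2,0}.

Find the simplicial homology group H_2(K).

H_2 = 0.

K has 5 vertices, 10 edges, 5 triangles.
rank ∂_2 = 5, rank ∂_3 = 0 ⇒ b_2 = 5 − 5 − 0 = 0. So H_2 = 0.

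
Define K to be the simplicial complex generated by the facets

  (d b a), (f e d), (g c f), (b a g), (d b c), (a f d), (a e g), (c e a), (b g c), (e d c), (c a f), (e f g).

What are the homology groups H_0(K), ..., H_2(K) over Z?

Fix the vertex order a < b < c < d < e < f < g and write every simplex with vertices in increasing order. Then dim K = 2 and the simplices of K are:

  0-simplices (7): a, b, c, d, e, f, g
  1-simplices (18): ab, ac, ad, ae, af, ag, bc, bd, bg, cd, ce, cf, cg, de, df, ef, eg, fg
  2-simplices (12): abd, abg, ace, acf, adf, aeg, bcd, bcg, cde, cfg, def, efg

Hence C_0 ≅ Z^7, C_1 ≅ Z^18, C_2 ≅ Z^12.

Boundary ∂_1: C_1 → C_0 sends each edge [p,q] (with p < q) to q − p.
The 7×18 boundary matrix has rank 6 and Smith normal form diag(1,1,1,1,1,1).

∂_2: C_2 → C_1 acts by ∂[p,q,r] = [q,r] − [p,r] + [p,q]. For instance
  ∂def = ef − df + de,
  ∂adf = df − af + ad.
As a 18×12 matrix over Z this has rank 12, with invariant factors (1,1,1,1,1,1,1,1,1,1,1,2).

Now H_k = ker ∂_k / im ∂_{k+1}, so:

  H_0: rank C_0 − rank ∂_1 = 7 − 6 = 1, and the invariant factors of ∂_1 are all 1, so H_0 ≅ Z.
  H_1: rank ker ∂_1 − rank ∂_2 = (18 − 6) − 12 = 0, and ∂_2 has invariant factor 2 > 1, so H_1 ≅ Z/2Z.
  H_2: rank ker ∂_2 − rank ∂_3 = (12 − 12) − 0 = 0, and there is no ∂_3, so H_2 ≅ 0.

As a check, the Euler characteristic is 7 − 18 + 12 = 1, which agrees with 1 − 0 + 0 = 1.
(K is a triangulation of the real projective plane RP^2.)

H_0 ≅ Z,  H_1 ≅ Z/2Z,  H_2 = 0.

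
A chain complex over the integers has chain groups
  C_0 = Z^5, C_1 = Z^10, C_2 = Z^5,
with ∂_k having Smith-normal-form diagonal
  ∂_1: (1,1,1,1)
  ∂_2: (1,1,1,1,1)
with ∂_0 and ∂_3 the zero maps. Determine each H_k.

H_0 ≅ Z,  H_1 ≅ Z,  H_2 = 0.

H_0: b_0 = 5 − 0 − 4 = 1; torsion from ∂_1 factors > 1: none. So H_0 ≅ Z.
H_1: b_1 = 10 − 4 − 5 = 1; torsion from ∂_2 factors > 1: none. So H_1 ≅ Z.
H_2: b_2 = 5 − 5 − 0 = 0; torsion from ∂_3 factors > 1: none. So H_2 ≅ 0.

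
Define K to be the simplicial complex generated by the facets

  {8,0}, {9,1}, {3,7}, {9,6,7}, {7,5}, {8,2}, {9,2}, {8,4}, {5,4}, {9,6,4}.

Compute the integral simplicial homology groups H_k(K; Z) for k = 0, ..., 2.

Take the total order 0 < 1 < 2 < 3 < 4 < 5 < 6 < 7 < 8 < 9 on the vertex set. Then K (dimension 2) consists of the simplices:

  0-simplices (10): [0], [1], [2], [3], [4], [5], [6], [7], [8], [9]
  1-simplices (13): [0,8], [1,9], [2,8], [2,9], [3,7], [4,5], [4,6], [4,8], [4,9], [5,7], [6,7], [6,9], [7,9]
  2-simplices (2): [4,6,9], [6,7,9]

Hence C_0 ≅ Z^10, C_1 ≅ Z^13, C_2 ≅ Z^2.

∂_1: C_1 → C_0 sends each edge [p,q] (with p < q) to q − p. For instance
  ∂[4,6] = [6] − [4].
The resulting 10×13 matrix has rank 9, and its Smith normal form has invariant factors (1,1,1,1,1,1,1,1,1).

Boundary ∂_2: C_2 → C_1 acts by ∂[p,q,r] = [q,r] − [p,r] + [p,q]. For instance
  ∂[4,6,9] = [6,9] − [4,9] + [4,6],
  ∂[6,7,9] = [7,9] − [6,9] + [6,7].
As a 13×2 matrix over Z this has rank 2, with invariant factors (1,1).

From H_k ≅ ker(∂_k) / im(∂_{k+1}) we obtain:

  H_0: rank C_0 − rank ∂_1 = 10 − 9 = 1, and the invariant factors of ∂_1 are all 1, so H_0 ≅ Z.
  H_1: rank ker ∂_1 − rank ∂_2 = (13 − 9) − 2 = 2, and the invariant factors of ∂_2 are all 1, so H_1 ≅ Z^2.
  H_2: rank ker ∂_2 − rank ∂_3 = (2 − 2) − 0 = 0, and there is no ∂_3, so H_2 ≅ 0.

H_0 = Z,  H_1 = Z^2,  H_2 = 0.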